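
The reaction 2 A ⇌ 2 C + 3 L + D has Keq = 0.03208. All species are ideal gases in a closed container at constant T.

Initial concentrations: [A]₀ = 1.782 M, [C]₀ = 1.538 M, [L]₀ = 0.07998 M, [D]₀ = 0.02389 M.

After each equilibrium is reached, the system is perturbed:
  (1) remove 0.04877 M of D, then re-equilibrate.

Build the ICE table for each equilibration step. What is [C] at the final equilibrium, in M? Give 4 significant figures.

[C]_eq = 1.846 M

Q₀ = 9.1045e-06 vs Keq = 0.03208 ⇒ Q<K, forward
Step 1:
                   A          C          L          D
  init         1.782      1.538    0.07998    0.02389
  Δ          -0.2846     0.2846     0.4269     0.1423
  eq           1.497      1.823     0.5069     0.1662
  solve Keq expr → x = 0.1423; check Q = 0.03208
Then remove 0.04877 M of D.
Step 2:
                   A          C          L          D
  init         1.497      1.823     0.5069     0.1174
  Δ         -0.02302    0.02302    0.03454    0.01151
  eq           1.474      1.846     0.5415     0.1289
  solve Keq expr → x = 0.01151; check Q = 0.03208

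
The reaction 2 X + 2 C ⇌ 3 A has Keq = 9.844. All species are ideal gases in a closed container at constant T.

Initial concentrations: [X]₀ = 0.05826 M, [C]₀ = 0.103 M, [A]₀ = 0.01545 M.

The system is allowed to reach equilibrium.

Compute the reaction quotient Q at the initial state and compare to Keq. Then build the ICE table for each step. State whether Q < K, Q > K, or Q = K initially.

Q₀ = 0.1024; Q < K (proceeds forward)

Q₀ = 0.1024 vs Keq = 9.844 ⇒ Q<K, forward
Step 1:
                    X           C           A
  Initial     0.05826       0.103     0.01545
  Change     -0.02032    -0.02032     0.03048
  Equil       0.03794     0.08268     0.04593
  solve Keq expr → x = 0.01016; check Q = 9.844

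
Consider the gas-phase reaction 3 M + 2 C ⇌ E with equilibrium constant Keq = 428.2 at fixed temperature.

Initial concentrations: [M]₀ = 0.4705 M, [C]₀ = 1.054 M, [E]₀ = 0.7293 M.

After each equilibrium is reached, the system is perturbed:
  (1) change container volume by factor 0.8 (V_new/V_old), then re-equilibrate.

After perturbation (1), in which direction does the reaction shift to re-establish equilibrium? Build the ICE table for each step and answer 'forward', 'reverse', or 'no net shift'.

Direction: forward

Q₀ = 6.303 vs Keq = 428.2 ⇒ Q<K, forward
Step 1:
                    M           C           E
  init         0.4705       1.054      0.7293
  Δ           -0.3293     -0.2195      0.1098
  eq           0.1412      0.8345      0.8391
  solve Keq expr → x = 0.1098; check Q = 428.2
Then change container volume by factor 0.8 (V_new/V_old).
Step 2:
                    M           C           E
  init         0.1765       1.043       1.049
  Δ           -0.0424    -0.02826     0.01413
  eq           0.1341       1.015       1.063
  solve Keq expr → x = 0.01413; check Q = 428.2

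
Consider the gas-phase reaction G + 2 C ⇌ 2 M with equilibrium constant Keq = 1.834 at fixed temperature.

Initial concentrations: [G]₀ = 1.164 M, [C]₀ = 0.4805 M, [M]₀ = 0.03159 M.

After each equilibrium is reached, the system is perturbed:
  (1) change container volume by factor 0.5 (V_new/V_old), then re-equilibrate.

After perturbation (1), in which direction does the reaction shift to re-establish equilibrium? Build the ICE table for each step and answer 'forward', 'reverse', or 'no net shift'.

Direction: forward

Q₀ = 0.003713 vs Keq = 1.834 ⇒ Q<K, forward
Step 1:
                   G          C          M
  I            1.164     0.4805    0.03159
  C          -0.1325    -0.2649     0.2649
  E            1.032     0.2156     0.2965
  solve Keq expr → x = 0.1325; check Q = 1.834
Then change container volume by factor 0.5 (V_new/V_old).
Step 2:
                   G          C          M
  I            2.063     0.4312      0.593
  C         -0.04056   -0.08112    0.08112
  E            2.023       0.35     0.6741
  solve Keq expr → x = 0.04056; check Q = 1.834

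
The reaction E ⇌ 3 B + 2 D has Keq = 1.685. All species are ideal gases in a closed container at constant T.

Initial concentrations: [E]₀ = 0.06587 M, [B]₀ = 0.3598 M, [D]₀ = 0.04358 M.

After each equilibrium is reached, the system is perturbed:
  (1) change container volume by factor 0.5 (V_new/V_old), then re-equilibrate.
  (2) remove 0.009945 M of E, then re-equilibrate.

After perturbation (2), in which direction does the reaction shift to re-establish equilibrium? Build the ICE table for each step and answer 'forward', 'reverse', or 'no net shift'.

Direction: reverse

Q₀ = 0.001343 vs Keq = 1.685 ⇒ Q<K, forward
Step 1:
                  E         B         D
  Initial   0.06587    0.3598   0.04358
  Change   -0.06304    0.1891    0.1261
  Equil    0.002826    0.5489    0.1697
  solve Keq expr → x = 0.06304; check Q = 1.685
Then change container volume by factor 0.5 (V_new/V_old).
Step 2:
                  E         B         D
  Initial  0.005652     1.098    0.3393
  Change    0.03574   -0.1072  -0.07148
  Equil     0.04139    0.9906    0.2679
  solve Keq expr → x = -0.03574; check Q = 1.685
Then remove 0.009945 M of E.
Step 3:
                  E         B         D
  Initial   0.03145    0.9906    0.2679
  Change   0.005103  -0.01531  -0.01021
  Equil     0.03655    0.9753    0.2576
  solve Keq expr → x = -0.005103; check Q = 1.685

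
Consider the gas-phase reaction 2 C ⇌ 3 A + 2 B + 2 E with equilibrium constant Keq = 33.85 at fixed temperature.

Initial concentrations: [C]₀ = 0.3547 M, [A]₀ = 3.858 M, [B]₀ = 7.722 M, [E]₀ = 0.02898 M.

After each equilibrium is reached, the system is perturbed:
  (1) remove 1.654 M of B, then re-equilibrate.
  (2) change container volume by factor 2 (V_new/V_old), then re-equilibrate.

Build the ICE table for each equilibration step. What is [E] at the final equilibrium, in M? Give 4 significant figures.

Q₀ = 22.86 vs Keq = 33.85 ⇒ Q<K, forward
Step 1:
                    C           A           B           E
  Initial      0.3547       3.858       7.722     0.02898
  Change    -0.005593    0.008389    0.005593    0.005593
  Equil        0.3491       3.866       7.728     0.03457
  solve Keq expr → x = 0.002796; check Q = 33.85
Then remove 1.654 M of B.
Step 2:
                    C           A           B           E
  Initial      0.3491       3.866       6.074     0.03457
  Change    -0.008131      0.0122    0.008131    0.008131
  Equil         0.341       3.879       6.082      0.0427
  solve Keq expr → x = 0.004065; check Q = 33.85
Then change container volume by factor 2 (V_new/V_old).
Step 3:
                    C           A           B           E
  Initial      0.1705       1.939       3.041     0.02135
  Change     -0.05452     0.08177     0.05452     0.05452
  Equil         0.116       2.021       3.095     0.07587
  solve Keq expr → x = 0.02726; check Q = 33.85

[E]_eq = 0.07587 M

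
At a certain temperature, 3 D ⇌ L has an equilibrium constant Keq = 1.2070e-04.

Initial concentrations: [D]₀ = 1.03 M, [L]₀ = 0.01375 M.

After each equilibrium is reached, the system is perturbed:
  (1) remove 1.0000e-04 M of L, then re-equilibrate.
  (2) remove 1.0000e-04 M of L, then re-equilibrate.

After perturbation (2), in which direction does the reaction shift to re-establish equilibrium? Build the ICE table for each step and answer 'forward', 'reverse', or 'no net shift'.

Q₀ = 0.01258 vs Keq = 1.2070e-04 ⇒ Q>K, reverse
Step 1:
                  D         L
  Initial      1.03   0.01375
  Change    0.04081   -0.0136
  Equil       1.071 1.4820e-04
  solve Keq expr → x = -0.0136; check Q = 1.2070e-04
Then remove 1.0000e-04 M of L.
Step 2:
                  D         L
  Initial     1.071 4.8197e-05
  Change  -2.9963e-04 9.9876e-05
  Equil       1.071 1.4807e-04
  solve Keq expr → x = 9.9876e-05; check Q = 1.2070e-04
Then remove 1.0000e-04 M of L.
Step 3:
                  D         L
  Initial     1.071 4.8072e-05
  Change  -2.9963e-04 9.9876e-05
  Equil        1.07 1.4795e-04
  solve Keq expr → x = 9.9876e-05; check Q = 1.2070e-04

Direction: forward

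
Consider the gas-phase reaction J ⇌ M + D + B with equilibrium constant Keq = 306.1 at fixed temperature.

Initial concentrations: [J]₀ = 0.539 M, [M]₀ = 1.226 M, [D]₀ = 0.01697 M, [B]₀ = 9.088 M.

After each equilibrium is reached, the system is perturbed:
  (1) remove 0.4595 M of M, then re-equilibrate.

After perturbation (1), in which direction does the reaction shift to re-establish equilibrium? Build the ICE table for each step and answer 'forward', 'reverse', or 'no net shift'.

Direction: forward

Q₀ = 0.3508 vs Keq = 306.1 ⇒ Q<K, forward
Step 1:
                   J          M          D          B
  I            0.539      1.226    0.01697      9.088
  C          -0.5103     0.5103     0.5103     0.5103
  E          0.02871      1.736     0.5273      9.598
  solve Keq expr → x = 0.5103; check Q = 306.1
Then remove 0.4595 M of M.
Step 2:
                   J          M          D          B
  I          0.02871      1.277     0.5273      9.598
  C        -0.007174   0.007174   0.007174   0.007174
  E          0.02153      1.284     0.5344      9.605
  solve Keq expr → x = 0.007174; check Q = 306.1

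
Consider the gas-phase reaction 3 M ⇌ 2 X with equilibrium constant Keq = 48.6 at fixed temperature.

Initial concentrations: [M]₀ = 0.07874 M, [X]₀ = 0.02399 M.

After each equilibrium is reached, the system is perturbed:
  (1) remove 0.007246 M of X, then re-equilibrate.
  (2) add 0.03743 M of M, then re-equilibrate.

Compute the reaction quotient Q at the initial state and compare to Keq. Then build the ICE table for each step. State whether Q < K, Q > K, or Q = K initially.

Q₀ = 1.179; Q < K (proceeds forward)

Q₀ = 1.179 vs Keq = 48.6 ⇒ Q<K, forward
Step 1:
                   M          X
  init       0.07874    0.02399
  Δ         -0.04092    0.02728
  eq         0.03782    0.05127
  solve Keq expr → x = 0.01364; check Q = 48.6
Then remove 0.007246 M of X.
Step 2:
                   M          X
  init       0.03782    0.04403
  Δ        -0.002721   0.001814
  eq          0.0351    0.04584
  solve Keq expr → x = 9.0692e-04; check Q = 48.6
Then add 0.03743 M of M.
Step 3:
                   M          X
  init       0.07253    0.04584
  Δ         -0.02835     0.0189
  eq         0.04418    0.06474
  solve Keq expr → x = 0.009449; check Q = 48.6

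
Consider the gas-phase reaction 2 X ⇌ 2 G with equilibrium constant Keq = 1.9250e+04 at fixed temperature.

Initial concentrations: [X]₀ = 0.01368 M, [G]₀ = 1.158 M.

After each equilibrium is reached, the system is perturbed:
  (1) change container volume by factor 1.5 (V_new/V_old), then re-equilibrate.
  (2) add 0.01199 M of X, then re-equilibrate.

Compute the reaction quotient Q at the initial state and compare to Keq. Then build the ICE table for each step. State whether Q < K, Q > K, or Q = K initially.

Q₀ = 7165 vs Keq = 1.9250e+04 ⇒ Q<K, forward
Step 1:
                    X           G
  Initial     0.01368       1.158
  Change    -0.005296    0.005296
  Equil      0.008384       1.163
  solve Keq expr → x = 0.002648; check Q = 1.9250e+04
Then change container volume by factor 1.5 (V_new/V_old).
Step 2:
                    X           G
  Initial     0.00559      0.7755
  Change            0           0
  Equil       0.00559      0.7755
  solve Keq expr → x = 0; check Q = 1.9250e+04
Then add 0.01199 M of X.
Step 3:
                    X           G
  Initial     0.01758      0.7755
  Change      -0.0119      0.0119
  Equil      0.005675      0.7874
  solve Keq expr → x = 0.005952; check Q = 1.9250e+04

Q₀ = 7165; Q < K (proceeds forward)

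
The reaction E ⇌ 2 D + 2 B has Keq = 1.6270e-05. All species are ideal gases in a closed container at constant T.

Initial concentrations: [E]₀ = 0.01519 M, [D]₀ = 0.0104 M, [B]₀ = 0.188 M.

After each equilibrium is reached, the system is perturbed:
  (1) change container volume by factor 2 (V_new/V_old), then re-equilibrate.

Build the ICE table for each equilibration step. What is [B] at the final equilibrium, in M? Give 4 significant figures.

Q₀ = 2.5167e-04 vs Keq = 1.6270e-05 ⇒ Q>K, reverse
Step 1:
                   E          D          B
  init       0.01519     0.0104      0.188
  Δ         0.003667  -0.007334  -0.007334
  eq         0.01886   0.003066     0.1807
  solve Keq expr → x = -0.003667; check Q = 1.6270e-05
Then change container volume by factor 2 (V_new/V_old).
Step 2:
                   E          D          B
  init      0.009429   0.001533    0.09033
  Δ        -0.001205   0.002411   0.002411
  eq        0.008223   0.003944    0.09274
  solve Keq expr → x = 0.001205; check Q = 1.6270e-05

[B]_eq = 0.09274 M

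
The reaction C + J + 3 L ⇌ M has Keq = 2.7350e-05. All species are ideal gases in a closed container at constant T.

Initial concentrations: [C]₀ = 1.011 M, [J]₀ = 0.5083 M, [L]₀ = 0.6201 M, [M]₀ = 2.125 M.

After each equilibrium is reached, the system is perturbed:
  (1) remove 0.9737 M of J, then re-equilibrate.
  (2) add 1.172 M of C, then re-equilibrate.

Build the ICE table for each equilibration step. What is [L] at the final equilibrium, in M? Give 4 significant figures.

Q₀ = 17.34 vs Keq = 2.7350e-05 ⇒ Q>K, reverse
Step 1:
                   C          J          L          M
  init         1.011     0.5083     0.6201      2.125
  Δ            2.058      2.058      6.173     -2.058
  eq           3.069      2.566      6.793    0.06749
  solve Keq expr → x = -2.058; check Q = 2.7350e-05
Then remove 0.9737 M of J.
Step 2:
                   C          J          L          M
  init         3.069      1.592      6.793    0.06749
  Δ          0.02334    0.02334    0.07001   -0.02334
  eq           3.092      1.615      6.863    0.04415
  solve Keq expr → x = -0.02334; check Q = 2.7350e-05
Then add 1.172 M of C.
Step 3:
                   C          J          L          M
  init         4.264      1.615      6.863    0.04415
  Δ         -0.01481   -0.01481   -0.04443    0.01481
  eq           4.249      1.601      6.818    0.05896
  solve Keq expr → x = 0.01481; check Q = 2.7350e-05

[L]_eq = 6.818 M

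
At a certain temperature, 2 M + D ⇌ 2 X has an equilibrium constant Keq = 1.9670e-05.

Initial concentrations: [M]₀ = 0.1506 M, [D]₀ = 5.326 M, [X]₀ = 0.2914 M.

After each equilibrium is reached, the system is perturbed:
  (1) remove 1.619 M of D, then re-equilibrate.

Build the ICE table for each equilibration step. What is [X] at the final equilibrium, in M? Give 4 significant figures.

Q₀ = 0.703 vs Keq = 1.9670e-05 ⇒ Q>K, reverse
Step 1:
                    M           D           X
  I            0.1506       5.326      0.2914
  C            0.2869      0.1434     -0.2869
  E            0.4375       5.469    0.004537
  solve Keq expr → x = -0.1434; check Q = 1.9670e-05
Then remove 1.619 M of D.
Step 2:
                    M           D           X
  I            0.4375        3.85    0.004537
  C        7.2386e-04  3.6193e-04 -7.2386e-04
  E            0.4382       3.851    0.003814
  solve Keq expr → x = -3.6193e-04; check Q = 1.9670e-05

[X]_eq = 0.003814 M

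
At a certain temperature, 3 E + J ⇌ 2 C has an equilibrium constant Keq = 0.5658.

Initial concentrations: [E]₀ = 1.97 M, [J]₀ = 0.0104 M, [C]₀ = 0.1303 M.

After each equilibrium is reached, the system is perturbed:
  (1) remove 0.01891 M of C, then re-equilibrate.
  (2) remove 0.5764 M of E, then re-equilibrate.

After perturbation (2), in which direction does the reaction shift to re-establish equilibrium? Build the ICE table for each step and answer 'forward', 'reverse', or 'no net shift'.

Direction: reverse

Q₀ = 0.2135 vs Keq = 0.5658 ⇒ Q<K, forward
Step 1:
                   E          J          C
  I             1.97     0.0104     0.1303
  C         -0.01693  -0.005644    0.01129
  E            1.953   0.004756     0.1416
  solve Keq expr → x = 0.005644; check Q = 0.5658
Then remove 0.01891 M of C.
Step 2:
                   E          J          C
  I            1.953   0.004756     0.1227
  C        -0.003135  -0.001045    0.00209
  E             1.95   0.003711     0.1248
  solve Keq expr → x = 0.001045; check Q = 0.5658
Then remove 0.5764 M of E.
Step 3:
                   E          J          C
  I            1.374   0.003711     0.1248
  C          0.01497   0.004989  -0.009978
  E            1.388     0.0087     0.1148
  solve Keq expr → x = -0.004989; check Q = 0.5658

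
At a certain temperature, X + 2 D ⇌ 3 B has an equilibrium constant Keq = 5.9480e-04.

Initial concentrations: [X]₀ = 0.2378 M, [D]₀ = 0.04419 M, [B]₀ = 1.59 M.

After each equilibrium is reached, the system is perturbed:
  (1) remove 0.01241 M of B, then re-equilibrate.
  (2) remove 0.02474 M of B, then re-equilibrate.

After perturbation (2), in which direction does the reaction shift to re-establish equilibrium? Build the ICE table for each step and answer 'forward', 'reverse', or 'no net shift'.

Direction: forward

Q₀ = 8656 vs Keq = 5.9480e-04 ⇒ Q>K, reverse
Step 1:
                    X           D           B
  init         0.2378     0.04419        1.59
  Δ            0.5038       1.008      -1.511
  eq           0.7416       1.052     0.07872
  solve Keq expr → x = -0.5038; check Q = 5.9480e-04
Then remove 0.01241 M of B.
Step 2:
                    X           D           B
  init         0.7416       1.052     0.06631
  Δ         -0.003958   -0.007917     0.01187
  eq           0.7376       1.044     0.07819
  solve Keq expr → x = 0.003958; check Q = 5.9480e-04
Then remove 0.02474 M of B.
Step 3:
                    X           D           B
  init         0.7376       1.044     0.05345
  Δ         -0.007891    -0.01578     0.02367
  eq           0.7297       1.028     0.07712
  solve Keq expr → x = 0.007891; check Q = 5.9480e-04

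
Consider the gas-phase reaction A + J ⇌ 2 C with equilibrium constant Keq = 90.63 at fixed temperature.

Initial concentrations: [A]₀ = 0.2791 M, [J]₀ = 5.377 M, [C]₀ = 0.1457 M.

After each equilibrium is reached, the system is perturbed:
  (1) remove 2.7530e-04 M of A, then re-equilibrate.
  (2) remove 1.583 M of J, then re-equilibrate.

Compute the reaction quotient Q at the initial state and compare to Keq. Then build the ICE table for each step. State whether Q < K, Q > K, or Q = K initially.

Q₀ = 0.01415 vs Keq = 90.63 ⇒ Q<K, forward
Step 1:
                   A          J          C
  init        0.2791      5.377     0.1457
  Δ           -0.278     -0.278     0.5561
  eq        0.001066      5.099     0.7018
  solve Keq expr → x = 0.278; check Q = 90.63
Then remove 2.7530e-04 M of A.
Step 2:
                   A          J          C
  init    7.9040e-04      5.099     0.7018
  Δ       2.7358e-04 2.7358e-04 -5.4716e-04
  eq        0.001064      5.099     0.7012
  solve Keq expr → x = -2.7358e-04; check Q = 90.63
Then remove 1.583 M of J.
Step 3:
                   A          J          C
  init      0.001064      3.516     0.7012
  Δ       4.7462e-04 4.7462e-04 -9.4924e-04
  eq        0.001539      3.517     0.7003
  solve Keq expr → x = -4.7462e-04; check Q = 90.63

Q₀ = 0.01415; Q < K (proceeds forward)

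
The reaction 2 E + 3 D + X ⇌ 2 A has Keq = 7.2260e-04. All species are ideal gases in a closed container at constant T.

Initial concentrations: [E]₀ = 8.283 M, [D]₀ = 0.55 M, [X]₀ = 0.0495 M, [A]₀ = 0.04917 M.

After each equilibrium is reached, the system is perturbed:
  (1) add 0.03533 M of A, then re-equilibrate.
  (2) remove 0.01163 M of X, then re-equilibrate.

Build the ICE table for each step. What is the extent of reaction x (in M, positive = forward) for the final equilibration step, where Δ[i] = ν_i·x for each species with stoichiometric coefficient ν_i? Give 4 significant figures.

x = -0.001011 M

Q₀ = 0.004279 vs Keq = 7.2260e-04 ⇒ Q>K, reverse
Step 1:
                   E          D          X          A
  Initial      8.283       0.55     0.0495    0.04917
  Change     0.02427    0.03641    0.01214   -0.02427
  Equil        8.307     0.5864    0.06164     0.0249
  solve Keq expr → x = -0.01214; check Q = 7.2260e-04
Then add 0.03533 M of A.
Step 2:
                   E          D          X          A
  Initial      8.307     0.5864    0.06164    0.06023
  Change     0.02926    0.04389    0.01463   -0.02926
  Equil        8.337     0.6303    0.07627    0.03097
  solve Keq expr → x = -0.01463; check Q = 7.2260e-04
Then remove 0.01163 M of X.
Step 3:
                   E          D          X          A
  Initial      8.337     0.6303    0.06464    0.03097
  Change    0.002022   0.003033   0.001011  -0.002022
  Equil        8.339     0.6333    0.06565    0.02895
  solve Keq expr → x = -0.001011; check Q = 7.2260e-04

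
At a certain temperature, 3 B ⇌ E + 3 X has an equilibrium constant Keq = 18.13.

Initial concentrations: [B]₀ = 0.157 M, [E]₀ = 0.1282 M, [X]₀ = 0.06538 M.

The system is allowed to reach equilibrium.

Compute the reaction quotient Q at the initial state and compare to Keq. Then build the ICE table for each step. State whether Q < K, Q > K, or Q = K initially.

Q₀ = 0.009258; Q < K (proceeds forward)

Q₀ = 0.009258 vs Keq = 18.13 ⇒ Q<K, forward
Step 1:
                    B           E           X
  Initial       0.157      0.1282     0.06538
  Change      -0.1184     0.03947      0.1184
  Equil       0.03858      0.1677      0.1838
  solve Keq expr → x = 0.03947; check Q = 18.13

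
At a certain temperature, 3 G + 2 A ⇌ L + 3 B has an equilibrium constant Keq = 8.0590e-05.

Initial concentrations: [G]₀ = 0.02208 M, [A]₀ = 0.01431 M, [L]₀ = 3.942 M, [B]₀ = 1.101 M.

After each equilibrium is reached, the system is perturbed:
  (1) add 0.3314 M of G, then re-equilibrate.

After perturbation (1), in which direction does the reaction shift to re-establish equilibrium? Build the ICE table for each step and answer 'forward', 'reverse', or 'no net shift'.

Direction: forward

Q₀ = 2.3867e+09 vs Keq = 8.0590e-05 ⇒ Q>K, reverse
Step 1:
                    G           A           L           B
  I           0.02208     0.01431       3.942       1.101
  C             1.076      0.7172     -0.3586      -1.076
  E             1.098      0.7315       3.583     0.02516
  solve Keq expr → x = -0.3586; check Q = 8.0590e-05
Then add 0.3314 M of G.
Step 2:
                    G           A           L           B
  I             1.429      0.7315       3.583     0.02516
  C         -0.007276   -0.004851    0.002425    0.007276
  E             1.422      0.7267       3.586     0.03244
  solve Keq expr → x = 0.002425; check Q = 8.0590e-05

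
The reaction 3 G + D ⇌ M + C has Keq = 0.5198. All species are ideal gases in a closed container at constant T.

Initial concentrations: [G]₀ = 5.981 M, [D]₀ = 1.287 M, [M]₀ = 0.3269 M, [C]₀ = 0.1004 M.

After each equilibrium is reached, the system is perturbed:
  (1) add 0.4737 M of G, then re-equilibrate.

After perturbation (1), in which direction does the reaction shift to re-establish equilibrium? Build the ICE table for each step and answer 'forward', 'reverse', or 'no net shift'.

Q₀ = 1.1919e-04 vs Keq = 0.5198 ⇒ Q<K, forward
Step 1:
                    G           D           M           C
  init          5.981       1.287      0.3269      0.1004
  Δ            -3.326      -1.109       1.109       1.109
  eq            2.655      0.1784       1.436       1.209
  solve Keq expr → x = 1.109; check Q = 0.5198
Then add 0.4737 M of G.
Step 2:
                    G           D           M           C
  init          3.129      0.1784       1.436       1.209
  Δ           -0.1355    -0.04517     0.04517     0.04517
  eq            2.993      0.1332       1.481       1.254
  solve Keq expr → x = 0.04517; check Q = 0.5198

Direction: forward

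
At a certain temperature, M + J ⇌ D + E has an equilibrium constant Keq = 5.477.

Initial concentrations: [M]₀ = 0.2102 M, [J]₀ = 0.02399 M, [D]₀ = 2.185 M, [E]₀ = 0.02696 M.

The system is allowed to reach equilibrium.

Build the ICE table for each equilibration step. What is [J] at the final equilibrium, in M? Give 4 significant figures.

[J]_eq = 0.03284 M

Q₀ = 11.68 vs Keq = 5.477 ⇒ Q>K, reverse
Step 1:
                  M         J         D         E
  I          0.2102   0.02399     2.185   0.02696
  C        0.008853  0.008853 -0.008853 -0.008853
  E          0.2191   0.03284     2.176   0.01811
  solve Keq expr → x = -0.008853; check Q = 5.477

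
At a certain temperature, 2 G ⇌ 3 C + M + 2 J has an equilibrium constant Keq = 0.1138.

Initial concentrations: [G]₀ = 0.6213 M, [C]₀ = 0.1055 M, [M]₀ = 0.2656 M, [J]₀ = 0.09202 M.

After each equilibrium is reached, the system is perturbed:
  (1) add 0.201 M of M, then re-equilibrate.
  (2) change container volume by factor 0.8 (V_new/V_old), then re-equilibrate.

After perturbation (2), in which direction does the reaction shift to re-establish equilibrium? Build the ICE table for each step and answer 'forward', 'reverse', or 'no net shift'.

Q₀ = 6.8414e-06 vs Keq = 0.1138 ⇒ Q<K, forward
Step 1:
                  G         C         M         J
  init       0.6213    0.1055    0.2656   0.09202
  Δ         -0.3034    0.4551    0.1517    0.3034
  eq         0.3179    0.5606    0.4173    0.3954
  solve Keq expr → x = 0.1517; check Q = 0.1138
Then add 0.201 M of M.
Step 2:
                  G         C         M         J
  init       0.3179    0.5606    0.6183    0.3954
  Δ         0.01932  -0.02898  -0.00966  -0.01932
  eq         0.3372    0.5317    0.6087    0.3761
  solve Keq expr → x = -0.00966; check Q = 0.1138
Then change container volume by factor 0.8 (V_new/V_old).
Step 3:
                  G         C         M         J
  init       0.4215    0.6646    0.7608    0.4702
  Δ         0.05293   -0.0794  -0.02647  -0.05293
  eq         0.4744    0.5852    0.7343    0.4172
  solve Keq expr → x = -0.02647; check Q = 0.1138

Direction: reverse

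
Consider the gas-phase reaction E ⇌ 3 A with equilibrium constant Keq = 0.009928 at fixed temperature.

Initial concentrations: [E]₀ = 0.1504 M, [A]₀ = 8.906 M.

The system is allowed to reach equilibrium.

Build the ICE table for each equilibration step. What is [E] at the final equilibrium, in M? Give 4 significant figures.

[E]_eq = 3.016 M

Q₀ = 4697 vs Keq = 0.009928 ⇒ Q>K, reverse
Step 1:
                    E           A
  I            0.1504       8.906
  C             2.865      -8.595
  E             3.016      0.3105
  solve Keq expr → x = -2.865; check Q = 0.009928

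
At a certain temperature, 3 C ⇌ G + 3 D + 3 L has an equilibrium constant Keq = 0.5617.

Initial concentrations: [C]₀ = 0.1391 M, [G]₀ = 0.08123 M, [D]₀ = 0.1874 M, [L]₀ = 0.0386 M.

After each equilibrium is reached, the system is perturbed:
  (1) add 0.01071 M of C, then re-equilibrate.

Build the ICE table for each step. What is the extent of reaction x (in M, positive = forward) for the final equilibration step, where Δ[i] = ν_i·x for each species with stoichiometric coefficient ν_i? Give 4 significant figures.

x = 0.002746 M

Q₀ = 1.1424e-05 vs Keq = 0.5617 ⇒ Q<K, forward
Step 1:
                  C         G         D         L
  Initial    0.1391   0.08123    0.1874    0.0386
  Change    -0.1122    0.0374    0.1122    0.1122
  Equil      0.0269    0.1186    0.2996    0.1508
  solve Keq expr → x = 0.0374; check Q = 0.5617
Then add 0.01071 M of C.
Step 2:
                  C         G         D         L
  Initial   0.03761    0.1186    0.2996    0.1508
  Change  -0.008237  0.002746  0.008237  0.008237
  Equil     0.02938    0.1214    0.3078     0.159
  solve Keq expr → x = 0.002746; check Q = 0.5617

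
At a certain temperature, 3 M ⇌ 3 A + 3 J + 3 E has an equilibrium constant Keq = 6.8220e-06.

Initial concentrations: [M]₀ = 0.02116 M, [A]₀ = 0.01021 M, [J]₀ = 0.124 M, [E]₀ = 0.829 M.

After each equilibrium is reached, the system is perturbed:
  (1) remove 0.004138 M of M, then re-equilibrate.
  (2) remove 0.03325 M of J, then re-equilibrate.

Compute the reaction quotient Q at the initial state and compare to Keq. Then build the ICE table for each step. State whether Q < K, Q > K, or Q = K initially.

Q₀ = 1.2203e-04; Q > K (proceeds reverse)

Q₀ = 1.2203e-04 vs Keq = 6.8220e-06 ⇒ Q>K, reverse
Step 1:
                  M         A         J         E
  Initial   0.02116   0.01021     0.124     0.829
  Change   0.005121 -0.005121 -0.005121 -0.005121
  Equil     0.02628  0.005089    0.1189    0.8239
  solve Keq expr → x = -0.001707; check Q = 6.8220e-06
Then remove 0.004138 M of M.
Step 2:
                  M         A         J         E
  Initial   0.02214  0.005089    0.1189    0.8239
  Change  6.4811e-04 -6.4811e-04 -6.4811e-04 -6.4811e-04
  Equil     0.02279  0.004441    0.1182    0.8232
  solve Keq expr → x = -2.1604e-04; check Q = 6.8220e-06
Then remove 0.03325 M of J.
Step 3:
                  M         A         J         E
  Initial   0.02279  0.004441   0.08498    0.8232
  Change  -0.001291  0.001291  0.001291  0.001291
  Equil      0.0215  0.005732   0.08627    0.8245
  solve Keq expr → x = 4.3043e-04; check Q = 6.8220e-06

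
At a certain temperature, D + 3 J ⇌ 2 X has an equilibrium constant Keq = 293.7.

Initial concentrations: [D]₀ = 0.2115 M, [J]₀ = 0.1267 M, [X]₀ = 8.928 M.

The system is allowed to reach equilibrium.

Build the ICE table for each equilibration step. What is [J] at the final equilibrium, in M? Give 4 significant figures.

Q₀ = 1.8530e+05 vs Keq = 293.7 ⇒ Q>K, reverse
Step 1:
                   D          J          X
  Initial     0.2115     0.1267      8.928
  Change      0.2311     0.6933    -0.4622
  Equil       0.4426       0.82      8.466
  solve Keq expr → x = -0.2311; check Q = 293.7

[J]_eq = 0.82 M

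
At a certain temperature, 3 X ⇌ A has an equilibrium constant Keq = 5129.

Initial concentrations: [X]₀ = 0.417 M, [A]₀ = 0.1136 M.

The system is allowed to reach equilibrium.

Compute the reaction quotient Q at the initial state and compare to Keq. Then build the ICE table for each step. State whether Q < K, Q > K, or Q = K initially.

Q₀ = 1.567; Q < K (proceeds forward)

Q₀ = 1.567 vs Keq = 5129 ⇒ Q<K, forward
Step 1:
                  X         A
  Initial     0.417    0.1136
  Change    -0.3809     0.127
  Equil     0.03606    0.2406
  solve Keq expr → x = 0.127; check Q = 5129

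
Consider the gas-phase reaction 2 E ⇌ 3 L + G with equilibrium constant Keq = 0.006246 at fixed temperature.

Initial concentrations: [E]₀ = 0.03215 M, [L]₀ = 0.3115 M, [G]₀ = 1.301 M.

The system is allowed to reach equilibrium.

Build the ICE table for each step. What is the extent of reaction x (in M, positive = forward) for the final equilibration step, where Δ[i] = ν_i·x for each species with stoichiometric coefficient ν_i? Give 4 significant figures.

x = -0.08414 M

Q₀ = 38.04 vs Keq = 0.006246 ⇒ Q>K, reverse
Step 1:
                    E           L           G
  init        0.03215      0.3115       1.301
  Δ            0.1683     -0.2524    -0.08414
  eq           0.2004     0.05908       1.217
  solve Keq expr → x = -0.08414; check Q = 0.006246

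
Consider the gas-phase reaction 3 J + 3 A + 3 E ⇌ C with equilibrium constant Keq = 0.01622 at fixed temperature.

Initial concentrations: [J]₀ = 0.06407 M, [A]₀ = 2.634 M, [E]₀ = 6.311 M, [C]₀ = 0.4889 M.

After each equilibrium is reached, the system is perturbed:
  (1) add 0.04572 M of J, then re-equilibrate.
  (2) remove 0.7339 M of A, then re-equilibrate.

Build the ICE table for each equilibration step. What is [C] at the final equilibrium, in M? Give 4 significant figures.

Q₀ = 0.4047 vs Keq = 0.01622 ⇒ Q>K, reverse
Step 1:
                    J           A           E           C
  Initial     0.06407       2.634       6.311      0.4889
  Change       0.1083      0.1083      0.1083    -0.03609
  Equil        0.1723       2.742       6.419      0.4528
  solve Keq expr → x = -0.03609; check Q = 0.01622
Then add 0.04572 M of J.
Step 2:
                    J           A           E           C
  Initial      0.2181       2.742       6.419      0.4528
  Change     -0.04032    -0.04032    -0.04032     0.01344
  Equil        0.1777       2.702       6.379      0.4663
  solve Keq expr → x = 0.01344; check Q = 0.01622
Then remove 0.7339 M of A.
Step 3:
                    J           A           E           C
  Initial      0.1777       1.968       6.379      0.4663
  Change      0.05458     0.05458     0.05458    -0.01819
  Equil        0.2323       2.023       6.434      0.4481
  solve Keq expr → x = -0.01819; check Q = 0.01622

[C]_eq = 0.4481 M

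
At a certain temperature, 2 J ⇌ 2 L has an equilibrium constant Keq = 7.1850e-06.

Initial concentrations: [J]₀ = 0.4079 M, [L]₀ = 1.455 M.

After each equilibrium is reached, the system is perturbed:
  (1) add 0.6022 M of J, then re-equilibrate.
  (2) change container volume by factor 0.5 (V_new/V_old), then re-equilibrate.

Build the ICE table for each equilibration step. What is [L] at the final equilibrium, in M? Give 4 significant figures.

Q₀ = 12.72 vs Keq = 7.1850e-06 ⇒ Q>K, reverse
Step 1:
                    J           L
  init         0.4079       1.455
  Δ              1.45       -1.45
  eq            1.858     0.00498
  solve Keq expr → x = -0.725; check Q = 7.1850e-06
Then add 0.6022 M of J.
Step 2:
                    J           L
  init           2.46     0.00498
  Δ          -0.00161     0.00161
  eq            2.459     0.00659
  solve Keq expr → x = 8.0494e-04; check Q = 7.1850e-06
Then change container volume by factor 0.5 (V_new/V_old).
Step 3:
                    J           L
  init          4.917     0.01318
  Δ                 0           0
  eq            4.917     0.01318
  solve Keq expr → x = 0; check Q = 7.1850e-06

[L]_eq = 0.01318 M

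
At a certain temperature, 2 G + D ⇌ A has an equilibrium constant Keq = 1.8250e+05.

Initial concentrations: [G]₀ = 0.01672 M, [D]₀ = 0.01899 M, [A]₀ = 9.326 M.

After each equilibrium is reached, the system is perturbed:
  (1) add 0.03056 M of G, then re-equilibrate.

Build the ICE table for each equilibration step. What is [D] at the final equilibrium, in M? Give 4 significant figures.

[D]_eq = 0.02038 M

Q₀ = 1.7567e+06 vs Keq = 1.8250e+05 ⇒ Q>K, reverse
Step 1:
                    G           D           A
  init        0.01672     0.01899       9.326
  Δ            0.0239     0.01195    -0.01195
  eq          0.04062     0.03094       9.314
  solve Keq expr → x = -0.01195; check Q = 1.8250e+05
Then add 0.03056 M of G.
Step 2:
                    G           D           A
  init        0.07118     0.03094       9.314
  Δ          -0.02111    -0.01055     0.01055
  eq          0.05007     0.02038       9.325
  solve Keq expr → x = 0.01055; check Q = 1.8250e+05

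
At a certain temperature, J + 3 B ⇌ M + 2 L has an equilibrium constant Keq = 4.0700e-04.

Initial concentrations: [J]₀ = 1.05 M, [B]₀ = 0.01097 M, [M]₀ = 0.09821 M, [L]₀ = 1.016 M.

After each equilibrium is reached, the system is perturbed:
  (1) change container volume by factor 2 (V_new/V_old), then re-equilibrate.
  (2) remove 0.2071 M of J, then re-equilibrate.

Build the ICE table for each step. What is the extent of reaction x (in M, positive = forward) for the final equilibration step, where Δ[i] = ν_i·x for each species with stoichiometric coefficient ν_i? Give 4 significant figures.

Q₀ = 7.3136e+04 vs Keq = 4.0700e-04 ⇒ Q>K, reverse
Step 1:
                    J           B           M           L
  init           1.05     0.01097     0.09821       1.016
  Δ           0.09819      0.2946    -0.09819     -0.1964
  eq            1.148      0.3055  1.9842e-05      0.8196
  solve Keq expr → x = -0.09819; check Q = 4.0700e-04
Then change container volume by factor 2 (V_new/V_old).
Step 2:
                    J           B           M           L
  init         0.5741      0.1528  9.9211e-06      0.4098
  Δ        4.9588e-06  1.4876e-05 -4.9588e-06 -9.9176e-06
  eq           0.5741      0.1528  4.9623e-06      0.4098
  solve Keq expr → x = -4.9588e-06; check Q = 4.0700e-04
Then remove 0.2071 M of J.
Step 3:
                    J           B           M           L
  init          0.367      0.1528  4.9623e-06      0.4098
  Δ        1.7897e-06  5.3690e-06 -1.7897e-06 -3.5794e-06
  eq            0.367      0.1528  3.1726e-06      0.4098
  solve Keq expr → x = -1.7897e-06; check Q = 4.0700e-04

x = -1.7897e-06 M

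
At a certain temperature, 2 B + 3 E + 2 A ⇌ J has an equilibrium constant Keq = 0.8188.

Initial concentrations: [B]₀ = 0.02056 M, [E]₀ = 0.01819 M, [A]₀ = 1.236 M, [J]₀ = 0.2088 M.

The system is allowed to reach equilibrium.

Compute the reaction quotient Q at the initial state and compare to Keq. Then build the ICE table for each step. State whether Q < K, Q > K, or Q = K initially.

Q₀ = 5.3722e+07; Q > K (proceeds reverse)

Q₀ = 5.3722e+07 vs Keq = 0.8188 ⇒ Q>K, reverse
Step 1:
                   B          E          A          J
  Initial    0.02056    0.01819      1.236     0.2088
  Change      0.3399     0.5098     0.3399    -0.1699
  Equil       0.3604      0.528      1.576    0.03887
  solve Keq expr → x = -0.1699; check Q = 0.8188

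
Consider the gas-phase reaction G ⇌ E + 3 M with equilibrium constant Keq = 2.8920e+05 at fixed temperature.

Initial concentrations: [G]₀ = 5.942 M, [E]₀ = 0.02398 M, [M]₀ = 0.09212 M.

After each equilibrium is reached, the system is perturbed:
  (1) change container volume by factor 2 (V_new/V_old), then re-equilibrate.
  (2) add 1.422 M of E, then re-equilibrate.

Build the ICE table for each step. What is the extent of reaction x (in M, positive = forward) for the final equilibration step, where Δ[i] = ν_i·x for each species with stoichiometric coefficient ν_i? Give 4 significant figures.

x = -0.003463 M

Q₀ = 3.1548e-06 vs Keq = 2.8920e+05 ⇒ Q<K, forward
Step 1:
                  G         E         M
  I           5.942   0.02398   0.09212
  C          -5.832     5.832      17.5
  E          0.1102     5.856     17.59
  solve Keq expr → x = 5.832; check Q = 2.8920e+05
Then change container volume by factor 2 (V_new/V_old).
Step 2:
                  G         E         M
  I         0.05508     2.928     8.794
  C        -0.04773   0.04773    0.1432
  E        0.007344     2.976     8.937
  solve Keq expr → x = 0.04773; check Q = 2.8920e+05
Then add 1.422 M of E.
Step 3:
                  G         E         M
  I        0.007344     4.398     8.937
  C        0.003463 -0.003463  -0.01039
  E         0.01081     4.394     8.927
  solve Keq expr → x = -0.003463; check Q = 2.8920e+05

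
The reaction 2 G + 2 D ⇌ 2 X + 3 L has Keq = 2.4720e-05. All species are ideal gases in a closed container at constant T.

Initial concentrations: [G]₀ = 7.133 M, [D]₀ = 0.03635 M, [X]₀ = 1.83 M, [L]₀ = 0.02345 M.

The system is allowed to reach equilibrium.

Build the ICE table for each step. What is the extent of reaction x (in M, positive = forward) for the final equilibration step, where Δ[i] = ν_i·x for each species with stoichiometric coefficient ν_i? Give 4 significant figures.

Q₀ = 6.4236e-04 vs Keq = 2.4720e-05 ⇒ Q>K, reverse
Step 1:
                   G          D          X          L
  init         7.133    0.03635       1.83    0.02345
  Δ         0.009449   0.009449  -0.009449   -0.01417
  eq           7.142     0.0458      1.821   0.009276
  solve Keq expr → x = -0.004725; check Q = 2.4720e-05

x = -0.004725 M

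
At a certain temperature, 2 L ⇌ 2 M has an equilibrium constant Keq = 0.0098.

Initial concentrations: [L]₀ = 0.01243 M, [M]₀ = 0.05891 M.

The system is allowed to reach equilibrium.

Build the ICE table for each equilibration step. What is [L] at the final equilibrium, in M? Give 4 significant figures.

[L]_eq = 0.06491 M

Q₀ = 22.46 vs Keq = 0.0098 ⇒ Q>K, reverse
Step 1:
                  L         M
  I         0.01243   0.05891
  C         0.05248  -0.05248
  E         0.06491  0.006426
  solve Keq expr → x = -0.02624; check Q = 0.0098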